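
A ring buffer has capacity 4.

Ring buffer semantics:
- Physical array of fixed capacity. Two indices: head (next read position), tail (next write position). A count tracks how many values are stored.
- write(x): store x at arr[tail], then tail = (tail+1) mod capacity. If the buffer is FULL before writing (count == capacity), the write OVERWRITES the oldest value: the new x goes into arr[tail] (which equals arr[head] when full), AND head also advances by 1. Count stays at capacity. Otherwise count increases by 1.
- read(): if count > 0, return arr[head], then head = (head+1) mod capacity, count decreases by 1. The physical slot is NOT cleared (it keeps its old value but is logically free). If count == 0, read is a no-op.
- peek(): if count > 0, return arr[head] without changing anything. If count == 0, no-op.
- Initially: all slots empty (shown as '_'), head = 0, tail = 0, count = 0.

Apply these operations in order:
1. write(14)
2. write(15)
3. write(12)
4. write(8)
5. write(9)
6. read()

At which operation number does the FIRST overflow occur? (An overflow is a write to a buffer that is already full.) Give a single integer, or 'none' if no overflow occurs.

After op 1 (write(14)): arr=[14 _ _ _] head=0 tail=1 count=1
After op 2 (write(15)): arr=[14 15 _ _] head=0 tail=2 count=2
After op 3 (write(12)): arr=[14 15 12 _] head=0 tail=3 count=3
After op 4 (write(8)): arr=[14 15 12 8] head=0 tail=0 count=4
After op 5 (write(9)): arr=[9 15 12 8] head=1 tail=1 count=4
After op 6 (read()): arr=[9 15 12 8] head=2 tail=1 count=3

Answer: 5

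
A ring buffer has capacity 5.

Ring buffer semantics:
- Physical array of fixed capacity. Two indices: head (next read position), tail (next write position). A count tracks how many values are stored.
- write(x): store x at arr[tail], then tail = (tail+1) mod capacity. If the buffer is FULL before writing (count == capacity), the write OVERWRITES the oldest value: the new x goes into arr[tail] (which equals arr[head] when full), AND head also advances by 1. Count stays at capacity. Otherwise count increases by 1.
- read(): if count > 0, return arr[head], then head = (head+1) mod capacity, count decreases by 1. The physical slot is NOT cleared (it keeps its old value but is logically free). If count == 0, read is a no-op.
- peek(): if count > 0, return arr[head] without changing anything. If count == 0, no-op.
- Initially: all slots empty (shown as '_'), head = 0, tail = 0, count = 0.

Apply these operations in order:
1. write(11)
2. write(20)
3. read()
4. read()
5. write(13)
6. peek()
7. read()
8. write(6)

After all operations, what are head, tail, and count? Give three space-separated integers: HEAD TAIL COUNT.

Answer: 3 4 1

Derivation:
After op 1 (write(11)): arr=[11 _ _ _ _] head=0 tail=1 count=1
After op 2 (write(20)): arr=[11 20 _ _ _] head=0 tail=2 count=2
After op 3 (read()): arr=[11 20 _ _ _] head=1 tail=2 count=1
After op 4 (read()): arr=[11 20 _ _ _] head=2 tail=2 count=0
After op 5 (write(13)): arr=[11 20 13 _ _] head=2 tail=3 count=1
After op 6 (peek()): arr=[11 20 13 _ _] head=2 tail=3 count=1
After op 7 (read()): arr=[11 20 13 _ _] head=3 tail=3 count=0
After op 8 (write(6)): arr=[11 20 13 6 _] head=3 tail=4 count=1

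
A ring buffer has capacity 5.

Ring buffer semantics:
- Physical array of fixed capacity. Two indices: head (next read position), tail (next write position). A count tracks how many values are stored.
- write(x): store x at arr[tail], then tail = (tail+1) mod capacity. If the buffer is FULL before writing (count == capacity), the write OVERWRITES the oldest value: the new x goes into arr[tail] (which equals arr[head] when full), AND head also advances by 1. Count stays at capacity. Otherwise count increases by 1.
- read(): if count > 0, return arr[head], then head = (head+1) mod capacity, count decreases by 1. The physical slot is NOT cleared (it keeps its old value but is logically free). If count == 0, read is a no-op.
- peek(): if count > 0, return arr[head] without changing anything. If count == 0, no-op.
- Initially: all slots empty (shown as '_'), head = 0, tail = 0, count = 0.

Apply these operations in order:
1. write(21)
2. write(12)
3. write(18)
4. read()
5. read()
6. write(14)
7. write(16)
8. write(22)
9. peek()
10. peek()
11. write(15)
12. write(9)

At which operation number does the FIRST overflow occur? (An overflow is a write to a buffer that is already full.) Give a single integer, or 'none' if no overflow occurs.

Answer: 12

Derivation:
After op 1 (write(21)): arr=[21 _ _ _ _] head=0 tail=1 count=1
After op 2 (write(12)): arr=[21 12 _ _ _] head=0 tail=2 count=2
After op 3 (write(18)): arr=[21 12 18 _ _] head=0 tail=3 count=3
After op 4 (read()): arr=[21 12 18 _ _] head=1 tail=3 count=2
After op 5 (read()): arr=[21 12 18 _ _] head=2 tail=3 count=1
After op 6 (write(14)): arr=[21 12 18 14 _] head=2 tail=4 count=2
After op 7 (write(16)): arr=[21 12 18 14 16] head=2 tail=0 count=3
After op 8 (write(22)): arr=[22 12 18 14 16] head=2 tail=1 count=4
After op 9 (peek()): arr=[22 12 18 14 16] head=2 tail=1 count=4
After op 10 (peek()): arr=[22 12 18 14 16] head=2 tail=1 count=4
After op 11 (write(15)): arr=[22 15 18 14 16] head=2 tail=2 count=5
After op 12 (write(9)): arr=[22 15 9 14 16] head=3 tail=3 count=5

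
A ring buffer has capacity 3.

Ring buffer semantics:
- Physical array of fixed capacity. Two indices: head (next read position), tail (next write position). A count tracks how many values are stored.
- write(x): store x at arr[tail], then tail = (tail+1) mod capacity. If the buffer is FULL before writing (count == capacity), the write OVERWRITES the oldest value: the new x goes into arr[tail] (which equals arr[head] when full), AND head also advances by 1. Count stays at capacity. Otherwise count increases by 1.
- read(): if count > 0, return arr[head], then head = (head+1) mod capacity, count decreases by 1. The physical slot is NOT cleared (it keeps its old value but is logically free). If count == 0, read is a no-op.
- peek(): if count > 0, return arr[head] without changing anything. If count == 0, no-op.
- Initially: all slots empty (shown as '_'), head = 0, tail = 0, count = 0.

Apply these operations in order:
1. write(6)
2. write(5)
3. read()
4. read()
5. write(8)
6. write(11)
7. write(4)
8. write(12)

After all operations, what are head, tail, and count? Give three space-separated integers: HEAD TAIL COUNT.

Answer: 0 0 3

Derivation:
After op 1 (write(6)): arr=[6 _ _] head=0 tail=1 count=1
After op 2 (write(5)): arr=[6 5 _] head=0 tail=2 count=2
After op 3 (read()): arr=[6 5 _] head=1 tail=2 count=1
After op 4 (read()): arr=[6 5 _] head=2 tail=2 count=0
After op 5 (write(8)): arr=[6 5 8] head=2 tail=0 count=1
After op 6 (write(11)): arr=[11 5 8] head=2 tail=1 count=2
After op 7 (write(4)): arr=[11 4 8] head=2 tail=2 count=3
After op 8 (write(12)): arr=[11 4 12] head=0 tail=0 count=3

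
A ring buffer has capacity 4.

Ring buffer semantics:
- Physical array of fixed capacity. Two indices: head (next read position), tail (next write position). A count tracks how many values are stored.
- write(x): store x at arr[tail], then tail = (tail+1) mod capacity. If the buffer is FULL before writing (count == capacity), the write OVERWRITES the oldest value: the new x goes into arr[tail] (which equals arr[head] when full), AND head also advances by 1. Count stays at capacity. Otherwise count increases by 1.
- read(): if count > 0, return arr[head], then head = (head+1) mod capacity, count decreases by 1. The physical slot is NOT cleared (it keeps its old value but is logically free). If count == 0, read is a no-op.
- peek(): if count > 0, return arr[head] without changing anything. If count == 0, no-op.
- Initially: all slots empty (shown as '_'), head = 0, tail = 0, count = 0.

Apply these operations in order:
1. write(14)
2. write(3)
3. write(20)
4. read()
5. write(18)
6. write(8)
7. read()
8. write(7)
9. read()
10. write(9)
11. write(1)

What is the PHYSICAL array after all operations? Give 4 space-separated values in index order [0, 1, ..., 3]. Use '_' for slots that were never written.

After op 1 (write(14)): arr=[14 _ _ _] head=0 tail=1 count=1
After op 2 (write(3)): arr=[14 3 _ _] head=0 tail=2 count=2
After op 3 (write(20)): arr=[14 3 20 _] head=0 tail=3 count=3
After op 4 (read()): arr=[14 3 20 _] head=1 tail=3 count=2
After op 5 (write(18)): arr=[14 3 20 18] head=1 tail=0 count=3
After op 6 (write(8)): arr=[8 3 20 18] head=1 tail=1 count=4
After op 7 (read()): arr=[8 3 20 18] head=2 tail=1 count=3
After op 8 (write(7)): arr=[8 7 20 18] head=2 tail=2 count=4
After op 9 (read()): arr=[8 7 20 18] head=3 tail=2 count=3
After op 10 (write(9)): arr=[8 7 9 18] head=3 tail=3 count=4
After op 11 (write(1)): arr=[8 7 9 1] head=0 tail=0 count=4

Answer: 8 7 9 1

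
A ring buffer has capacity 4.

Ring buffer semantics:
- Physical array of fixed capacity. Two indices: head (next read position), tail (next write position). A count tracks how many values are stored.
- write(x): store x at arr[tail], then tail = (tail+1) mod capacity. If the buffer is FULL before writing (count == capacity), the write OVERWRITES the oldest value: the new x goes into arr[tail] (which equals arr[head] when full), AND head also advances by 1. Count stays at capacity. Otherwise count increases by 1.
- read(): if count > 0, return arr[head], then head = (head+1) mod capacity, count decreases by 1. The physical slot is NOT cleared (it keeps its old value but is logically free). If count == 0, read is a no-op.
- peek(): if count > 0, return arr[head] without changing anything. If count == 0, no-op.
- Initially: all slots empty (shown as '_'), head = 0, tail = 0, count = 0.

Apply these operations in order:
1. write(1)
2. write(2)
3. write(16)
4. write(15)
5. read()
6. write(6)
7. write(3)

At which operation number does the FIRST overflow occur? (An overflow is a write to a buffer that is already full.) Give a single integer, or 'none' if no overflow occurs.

Answer: 7

Derivation:
After op 1 (write(1)): arr=[1 _ _ _] head=0 tail=1 count=1
After op 2 (write(2)): arr=[1 2 _ _] head=0 tail=2 count=2
After op 3 (write(16)): arr=[1 2 16 _] head=0 tail=3 count=3
After op 4 (write(15)): arr=[1 2 16 15] head=0 tail=0 count=4
After op 5 (read()): arr=[1 2 16 15] head=1 tail=0 count=3
After op 6 (write(6)): arr=[6 2 16 15] head=1 tail=1 count=4
After op 7 (write(3)): arr=[6 3 16 15] head=2 tail=2 count=4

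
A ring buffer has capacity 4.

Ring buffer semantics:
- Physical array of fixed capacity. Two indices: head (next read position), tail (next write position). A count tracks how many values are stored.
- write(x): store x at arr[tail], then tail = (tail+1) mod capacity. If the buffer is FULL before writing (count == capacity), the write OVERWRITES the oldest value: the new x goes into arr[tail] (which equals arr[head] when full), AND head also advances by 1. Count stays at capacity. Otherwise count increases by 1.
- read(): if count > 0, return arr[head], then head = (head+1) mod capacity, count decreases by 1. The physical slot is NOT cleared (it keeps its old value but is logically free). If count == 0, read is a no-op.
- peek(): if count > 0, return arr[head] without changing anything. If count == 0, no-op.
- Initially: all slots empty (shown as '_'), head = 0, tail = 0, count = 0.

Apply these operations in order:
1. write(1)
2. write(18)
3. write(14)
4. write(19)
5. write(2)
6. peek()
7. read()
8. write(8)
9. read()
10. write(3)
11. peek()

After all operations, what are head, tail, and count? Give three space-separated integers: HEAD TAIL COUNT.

After op 1 (write(1)): arr=[1 _ _ _] head=0 tail=1 count=1
After op 2 (write(18)): arr=[1 18 _ _] head=0 tail=2 count=2
After op 3 (write(14)): arr=[1 18 14 _] head=0 tail=3 count=3
After op 4 (write(19)): arr=[1 18 14 19] head=0 tail=0 count=4
After op 5 (write(2)): arr=[2 18 14 19] head=1 tail=1 count=4
After op 6 (peek()): arr=[2 18 14 19] head=1 tail=1 count=4
After op 7 (read()): arr=[2 18 14 19] head=2 tail=1 count=3
After op 8 (write(8)): arr=[2 8 14 19] head=2 tail=2 count=4
After op 9 (read()): arr=[2 8 14 19] head=3 tail=2 count=3
After op 10 (write(3)): arr=[2 8 3 19] head=3 tail=3 count=4
After op 11 (peek()): arr=[2 8 3 19] head=3 tail=3 count=4

Answer: 3 3 4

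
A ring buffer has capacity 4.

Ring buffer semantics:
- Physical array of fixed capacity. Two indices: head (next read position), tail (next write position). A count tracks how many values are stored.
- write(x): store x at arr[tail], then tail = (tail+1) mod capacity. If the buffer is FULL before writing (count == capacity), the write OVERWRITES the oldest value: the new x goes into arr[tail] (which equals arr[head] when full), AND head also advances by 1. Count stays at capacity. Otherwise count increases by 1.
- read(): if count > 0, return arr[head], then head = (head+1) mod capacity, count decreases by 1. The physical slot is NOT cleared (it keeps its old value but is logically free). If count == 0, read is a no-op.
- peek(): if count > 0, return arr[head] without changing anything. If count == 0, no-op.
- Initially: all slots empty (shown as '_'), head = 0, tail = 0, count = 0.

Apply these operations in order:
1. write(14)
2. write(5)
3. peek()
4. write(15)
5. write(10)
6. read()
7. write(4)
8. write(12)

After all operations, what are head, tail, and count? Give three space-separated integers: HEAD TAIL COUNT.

After op 1 (write(14)): arr=[14 _ _ _] head=0 tail=1 count=1
After op 2 (write(5)): arr=[14 5 _ _] head=0 tail=2 count=2
After op 3 (peek()): arr=[14 5 _ _] head=0 tail=2 count=2
After op 4 (write(15)): arr=[14 5 15 _] head=0 tail=3 count=3
After op 5 (write(10)): arr=[14 5 15 10] head=0 tail=0 count=4
After op 6 (read()): arr=[14 5 15 10] head=1 tail=0 count=3
After op 7 (write(4)): arr=[4 5 15 10] head=1 tail=1 count=4
After op 8 (write(12)): arr=[4 12 15 10] head=2 tail=2 count=4

Answer: 2 2 4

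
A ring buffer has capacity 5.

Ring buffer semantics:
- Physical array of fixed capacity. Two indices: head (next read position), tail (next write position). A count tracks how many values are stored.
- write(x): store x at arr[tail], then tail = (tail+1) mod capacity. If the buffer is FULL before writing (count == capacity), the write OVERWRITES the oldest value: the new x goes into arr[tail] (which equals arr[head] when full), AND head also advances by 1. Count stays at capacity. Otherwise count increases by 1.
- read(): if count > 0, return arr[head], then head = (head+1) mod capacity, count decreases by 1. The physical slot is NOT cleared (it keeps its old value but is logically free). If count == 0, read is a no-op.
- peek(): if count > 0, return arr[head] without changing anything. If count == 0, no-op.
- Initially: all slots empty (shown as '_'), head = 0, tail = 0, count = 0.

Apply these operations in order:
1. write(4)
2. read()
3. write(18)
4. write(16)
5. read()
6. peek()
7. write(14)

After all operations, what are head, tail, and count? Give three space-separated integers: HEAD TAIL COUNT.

After op 1 (write(4)): arr=[4 _ _ _ _] head=0 tail=1 count=1
After op 2 (read()): arr=[4 _ _ _ _] head=1 tail=1 count=0
After op 3 (write(18)): arr=[4 18 _ _ _] head=1 tail=2 count=1
After op 4 (write(16)): arr=[4 18 16 _ _] head=1 tail=3 count=2
After op 5 (read()): arr=[4 18 16 _ _] head=2 tail=3 count=1
After op 6 (peek()): arr=[4 18 16 _ _] head=2 tail=3 count=1
After op 7 (write(14)): arr=[4 18 16 14 _] head=2 tail=4 count=2

Answer: 2 4 2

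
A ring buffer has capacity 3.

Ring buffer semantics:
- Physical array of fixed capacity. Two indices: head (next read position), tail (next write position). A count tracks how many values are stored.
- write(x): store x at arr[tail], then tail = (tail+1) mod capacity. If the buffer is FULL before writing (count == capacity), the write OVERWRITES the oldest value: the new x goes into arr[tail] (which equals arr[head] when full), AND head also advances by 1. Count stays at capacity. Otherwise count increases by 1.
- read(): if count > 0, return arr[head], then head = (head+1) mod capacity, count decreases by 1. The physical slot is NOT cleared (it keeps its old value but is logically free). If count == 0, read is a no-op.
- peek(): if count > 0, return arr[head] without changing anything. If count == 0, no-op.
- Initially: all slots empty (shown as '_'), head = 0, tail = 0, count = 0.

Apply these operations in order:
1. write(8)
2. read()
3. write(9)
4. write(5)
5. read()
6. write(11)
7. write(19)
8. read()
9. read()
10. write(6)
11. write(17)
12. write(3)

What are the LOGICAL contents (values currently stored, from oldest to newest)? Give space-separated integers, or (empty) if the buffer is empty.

After op 1 (write(8)): arr=[8 _ _] head=0 tail=1 count=1
After op 2 (read()): arr=[8 _ _] head=1 tail=1 count=0
After op 3 (write(9)): arr=[8 9 _] head=1 tail=2 count=1
After op 4 (write(5)): arr=[8 9 5] head=1 tail=0 count=2
After op 5 (read()): arr=[8 9 5] head=2 tail=0 count=1
After op 6 (write(11)): arr=[11 9 5] head=2 tail=1 count=2
After op 7 (write(19)): arr=[11 19 5] head=2 tail=2 count=3
After op 8 (read()): arr=[11 19 5] head=0 tail=2 count=2
After op 9 (read()): arr=[11 19 5] head=1 tail=2 count=1
After op 10 (write(6)): arr=[11 19 6] head=1 tail=0 count=2
After op 11 (write(17)): arr=[17 19 6] head=1 tail=1 count=3
After op 12 (write(3)): arr=[17 3 6] head=2 tail=2 count=3

Answer: 6 17 3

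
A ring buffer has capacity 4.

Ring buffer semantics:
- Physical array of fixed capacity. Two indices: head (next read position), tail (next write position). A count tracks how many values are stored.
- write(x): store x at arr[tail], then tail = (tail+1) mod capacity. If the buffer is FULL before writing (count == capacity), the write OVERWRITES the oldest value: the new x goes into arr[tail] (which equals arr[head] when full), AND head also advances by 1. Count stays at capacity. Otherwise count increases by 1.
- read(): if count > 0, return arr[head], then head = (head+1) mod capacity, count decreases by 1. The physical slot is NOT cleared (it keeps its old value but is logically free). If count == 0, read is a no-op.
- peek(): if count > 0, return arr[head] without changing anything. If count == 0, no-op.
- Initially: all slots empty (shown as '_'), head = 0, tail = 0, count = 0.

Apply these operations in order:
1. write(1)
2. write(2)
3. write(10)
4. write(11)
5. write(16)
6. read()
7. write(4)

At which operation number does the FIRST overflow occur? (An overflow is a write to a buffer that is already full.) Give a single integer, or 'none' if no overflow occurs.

After op 1 (write(1)): arr=[1 _ _ _] head=0 tail=1 count=1
After op 2 (write(2)): arr=[1 2 _ _] head=0 tail=2 count=2
After op 3 (write(10)): arr=[1 2 10 _] head=0 tail=3 count=3
After op 4 (write(11)): arr=[1 2 10 11] head=0 tail=0 count=4
After op 5 (write(16)): arr=[16 2 10 11] head=1 tail=1 count=4
After op 6 (read()): arr=[16 2 10 11] head=2 tail=1 count=3
After op 7 (write(4)): arr=[16 4 10 11] head=2 tail=2 count=4

Answer: 5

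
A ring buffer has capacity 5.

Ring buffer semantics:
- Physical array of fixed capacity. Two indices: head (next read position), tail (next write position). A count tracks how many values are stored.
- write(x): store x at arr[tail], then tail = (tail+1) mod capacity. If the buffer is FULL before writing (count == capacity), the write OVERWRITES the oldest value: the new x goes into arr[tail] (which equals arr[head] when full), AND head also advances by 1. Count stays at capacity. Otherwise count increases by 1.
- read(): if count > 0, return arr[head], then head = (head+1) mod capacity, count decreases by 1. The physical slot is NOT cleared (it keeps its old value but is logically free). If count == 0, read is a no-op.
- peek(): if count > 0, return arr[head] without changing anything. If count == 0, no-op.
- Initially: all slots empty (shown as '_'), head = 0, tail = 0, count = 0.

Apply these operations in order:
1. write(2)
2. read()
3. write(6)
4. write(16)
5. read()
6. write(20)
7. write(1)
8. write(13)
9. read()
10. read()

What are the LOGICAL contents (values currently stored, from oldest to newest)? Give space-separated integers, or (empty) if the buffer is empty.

After op 1 (write(2)): arr=[2 _ _ _ _] head=0 tail=1 count=1
After op 2 (read()): arr=[2 _ _ _ _] head=1 tail=1 count=0
After op 3 (write(6)): arr=[2 6 _ _ _] head=1 tail=2 count=1
After op 4 (write(16)): arr=[2 6 16 _ _] head=1 tail=3 count=2
After op 5 (read()): arr=[2 6 16 _ _] head=2 tail=3 count=1
After op 6 (write(20)): arr=[2 6 16 20 _] head=2 tail=4 count=2
After op 7 (write(1)): arr=[2 6 16 20 1] head=2 tail=0 count=3
After op 8 (write(13)): arr=[13 6 16 20 1] head=2 tail=1 count=4
After op 9 (read()): arr=[13 6 16 20 1] head=3 tail=1 count=3
After op 10 (read()): arr=[13 6 16 20 1] head=4 tail=1 count=2

Answer: 1 13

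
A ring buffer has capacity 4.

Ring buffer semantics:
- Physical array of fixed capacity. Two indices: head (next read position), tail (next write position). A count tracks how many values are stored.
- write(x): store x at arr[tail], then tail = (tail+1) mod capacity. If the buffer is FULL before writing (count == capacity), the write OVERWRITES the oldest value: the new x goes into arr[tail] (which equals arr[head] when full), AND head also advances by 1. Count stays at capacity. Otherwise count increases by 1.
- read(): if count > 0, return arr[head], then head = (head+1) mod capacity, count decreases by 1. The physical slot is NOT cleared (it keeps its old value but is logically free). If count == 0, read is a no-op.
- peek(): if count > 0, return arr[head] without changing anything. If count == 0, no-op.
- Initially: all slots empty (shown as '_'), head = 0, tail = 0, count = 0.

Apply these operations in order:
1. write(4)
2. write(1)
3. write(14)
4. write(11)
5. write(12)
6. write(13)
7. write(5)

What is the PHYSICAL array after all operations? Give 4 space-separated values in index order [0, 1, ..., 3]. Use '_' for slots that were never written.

Answer: 12 13 5 11

Derivation:
After op 1 (write(4)): arr=[4 _ _ _] head=0 tail=1 count=1
After op 2 (write(1)): arr=[4 1 _ _] head=0 tail=2 count=2
After op 3 (write(14)): arr=[4 1 14 _] head=0 tail=3 count=3
After op 4 (write(11)): arr=[4 1 14 11] head=0 tail=0 count=4
After op 5 (write(12)): arr=[12 1 14 11] head=1 tail=1 count=4
After op 6 (write(13)): arr=[12 13 14 11] head=2 tail=2 count=4
After op 7 (write(5)): arr=[12 13 5 11] head=3 tail=3 count=4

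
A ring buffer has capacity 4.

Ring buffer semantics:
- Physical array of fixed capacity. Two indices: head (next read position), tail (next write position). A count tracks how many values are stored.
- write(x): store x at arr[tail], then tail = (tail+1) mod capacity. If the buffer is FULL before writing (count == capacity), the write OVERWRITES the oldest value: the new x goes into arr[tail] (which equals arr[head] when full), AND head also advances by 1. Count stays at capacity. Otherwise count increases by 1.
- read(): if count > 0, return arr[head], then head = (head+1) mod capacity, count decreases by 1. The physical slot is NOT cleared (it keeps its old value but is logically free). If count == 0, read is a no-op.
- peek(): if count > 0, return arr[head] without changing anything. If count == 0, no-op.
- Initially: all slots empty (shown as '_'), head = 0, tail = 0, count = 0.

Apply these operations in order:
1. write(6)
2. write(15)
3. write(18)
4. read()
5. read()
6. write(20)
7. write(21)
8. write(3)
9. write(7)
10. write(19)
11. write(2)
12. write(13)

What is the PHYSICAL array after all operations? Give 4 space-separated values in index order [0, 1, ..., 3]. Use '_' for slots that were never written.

Answer: 2 13 7 19

Derivation:
After op 1 (write(6)): arr=[6 _ _ _] head=0 tail=1 count=1
After op 2 (write(15)): arr=[6 15 _ _] head=0 tail=2 count=2
After op 3 (write(18)): arr=[6 15 18 _] head=0 tail=3 count=3
After op 4 (read()): arr=[6 15 18 _] head=1 tail=3 count=2
After op 5 (read()): arr=[6 15 18 _] head=2 tail=3 count=1
After op 6 (write(20)): arr=[6 15 18 20] head=2 tail=0 count=2
After op 7 (write(21)): arr=[21 15 18 20] head=2 tail=1 count=3
After op 8 (write(3)): arr=[21 3 18 20] head=2 tail=2 count=4
After op 9 (write(7)): arr=[21 3 7 20] head=3 tail=3 count=4
After op 10 (write(19)): arr=[21 3 7 19] head=0 tail=0 count=4
After op 11 (write(2)): arr=[2 3 7 19] head=1 tail=1 count=4
After op 12 (write(13)): arr=[2 13 7 19] head=2 tail=2 count=4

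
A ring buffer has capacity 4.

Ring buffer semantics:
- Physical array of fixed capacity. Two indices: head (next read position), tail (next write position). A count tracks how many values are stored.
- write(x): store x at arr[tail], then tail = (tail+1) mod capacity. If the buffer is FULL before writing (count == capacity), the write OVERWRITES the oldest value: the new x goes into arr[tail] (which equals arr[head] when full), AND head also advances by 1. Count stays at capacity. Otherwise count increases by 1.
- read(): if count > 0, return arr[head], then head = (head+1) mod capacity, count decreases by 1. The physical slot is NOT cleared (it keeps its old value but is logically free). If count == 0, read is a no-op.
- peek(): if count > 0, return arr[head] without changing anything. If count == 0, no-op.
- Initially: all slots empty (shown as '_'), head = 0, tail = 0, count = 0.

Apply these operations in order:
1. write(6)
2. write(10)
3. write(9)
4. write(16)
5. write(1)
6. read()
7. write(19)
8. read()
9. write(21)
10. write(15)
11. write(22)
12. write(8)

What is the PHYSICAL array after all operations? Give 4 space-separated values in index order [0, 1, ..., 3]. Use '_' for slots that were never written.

After op 1 (write(6)): arr=[6 _ _ _] head=0 tail=1 count=1
After op 2 (write(10)): arr=[6 10 _ _] head=0 tail=2 count=2
After op 3 (write(9)): arr=[6 10 9 _] head=0 tail=3 count=3
After op 4 (write(16)): arr=[6 10 9 16] head=0 tail=0 count=4
After op 5 (write(1)): arr=[1 10 9 16] head=1 tail=1 count=4
After op 6 (read()): arr=[1 10 9 16] head=2 tail=1 count=3
After op 7 (write(19)): arr=[1 19 9 16] head=2 tail=2 count=4
After op 8 (read()): arr=[1 19 9 16] head=3 tail=2 count=3
After op 9 (write(21)): arr=[1 19 21 16] head=3 tail=3 count=4
After op 10 (write(15)): arr=[1 19 21 15] head=0 tail=0 count=4
After op 11 (write(22)): arr=[22 19 21 15] head=1 tail=1 count=4
After op 12 (write(8)): arr=[22 8 21 15] head=2 tail=2 count=4

Answer: 22 8 21 15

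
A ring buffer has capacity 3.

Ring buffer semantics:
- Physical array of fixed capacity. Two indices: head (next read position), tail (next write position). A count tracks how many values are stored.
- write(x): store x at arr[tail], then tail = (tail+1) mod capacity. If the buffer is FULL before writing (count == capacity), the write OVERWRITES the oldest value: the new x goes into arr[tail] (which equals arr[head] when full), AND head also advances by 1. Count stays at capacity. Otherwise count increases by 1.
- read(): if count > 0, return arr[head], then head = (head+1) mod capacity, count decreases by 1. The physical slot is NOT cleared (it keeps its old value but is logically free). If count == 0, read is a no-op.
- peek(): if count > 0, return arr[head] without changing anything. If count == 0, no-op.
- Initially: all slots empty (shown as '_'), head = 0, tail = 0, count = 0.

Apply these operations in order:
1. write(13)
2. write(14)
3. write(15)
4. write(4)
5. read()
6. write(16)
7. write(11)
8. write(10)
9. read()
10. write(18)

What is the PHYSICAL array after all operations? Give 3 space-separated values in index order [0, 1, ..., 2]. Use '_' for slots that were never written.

Answer: 10 18 11

Derivation:
After op 1 (write(13)): arr=[13 _ _] head=0 tail=1 count=1
After op 2 (write(14)): arr=[13 14 _] head=0 tail=2 count=2
After op 3 (write(15)): arr=[13 14 15] head=0 tail=0 count=3
After op 4 (write(4)): arr=[4 14 15] head=1 tail=1 count=3
After op 5 (read()): arr=[4 14 15] head=2 tail=1 count=2
After op 6 (write(16)): arr=[4 16 15] head=2 tail=2 count=3
After op 7 (write(11)): arr=[4 16 11] head=0 tail=0 count=3
After op 8 (write(10)): arr=[10 16 11] head=1 tail=1 count=3
After op 9 (read()): arr=[10 16 11] head=2 tail=1 count=2
After op 10 (write(18)): arr=[10 18 11] head=2 tail=2 count=3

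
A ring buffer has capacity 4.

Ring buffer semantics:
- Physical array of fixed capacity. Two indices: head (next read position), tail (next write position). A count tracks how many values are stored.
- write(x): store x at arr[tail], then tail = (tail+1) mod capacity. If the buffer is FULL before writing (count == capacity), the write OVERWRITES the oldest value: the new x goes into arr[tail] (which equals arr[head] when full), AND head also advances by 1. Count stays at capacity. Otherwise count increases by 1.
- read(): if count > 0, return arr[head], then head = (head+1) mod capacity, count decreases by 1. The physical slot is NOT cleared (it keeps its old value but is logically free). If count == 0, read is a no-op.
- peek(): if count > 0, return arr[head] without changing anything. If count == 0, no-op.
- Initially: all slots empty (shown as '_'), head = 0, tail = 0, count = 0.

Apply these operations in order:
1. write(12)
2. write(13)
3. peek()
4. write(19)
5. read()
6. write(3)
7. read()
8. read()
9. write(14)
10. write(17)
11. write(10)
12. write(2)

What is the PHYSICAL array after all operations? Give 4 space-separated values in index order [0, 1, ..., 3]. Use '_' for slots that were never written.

After op 1 (write(12)): arr=[12 _ _ _] head=0 tail=1 count=1
After op 2 (write(13)): arr=[12 13 _ _] head=0 tail=2 count=2
After op 3 (peek()): arr=[12 13 _ _] head=0 tail=2 count=2
After op 4 (write(19)): arr=[12 13 19 _] head=0 tail=3 count=3
After op 5 (read()): arr=[12 13 19 _] head=1 tail=3 count=2
After op 6 (write(3)): arr=[12 13 19 3] head=1 tail=0 count=3
After op 7 (read()): arr=[12 13 19 3] head=2 tail=0 count=2
After op 8 (read()): arr=[12 13 19 3] head=3 tail=0 count=1
After op 9 (write(14)): arr=[14 13 19 3] head=3 tail=1 count=2
After op 10 (write(17)): arr=[14 17 19 3] head=3 tail=2 count=3
After op 11 (write(10)): arr=[14 17 10 3] head=3 tail=3 count=4
After op 12 (write(2)): arr=[14 17 10 2] head=0 tail=0 count=4

Answer: 14 17 10 2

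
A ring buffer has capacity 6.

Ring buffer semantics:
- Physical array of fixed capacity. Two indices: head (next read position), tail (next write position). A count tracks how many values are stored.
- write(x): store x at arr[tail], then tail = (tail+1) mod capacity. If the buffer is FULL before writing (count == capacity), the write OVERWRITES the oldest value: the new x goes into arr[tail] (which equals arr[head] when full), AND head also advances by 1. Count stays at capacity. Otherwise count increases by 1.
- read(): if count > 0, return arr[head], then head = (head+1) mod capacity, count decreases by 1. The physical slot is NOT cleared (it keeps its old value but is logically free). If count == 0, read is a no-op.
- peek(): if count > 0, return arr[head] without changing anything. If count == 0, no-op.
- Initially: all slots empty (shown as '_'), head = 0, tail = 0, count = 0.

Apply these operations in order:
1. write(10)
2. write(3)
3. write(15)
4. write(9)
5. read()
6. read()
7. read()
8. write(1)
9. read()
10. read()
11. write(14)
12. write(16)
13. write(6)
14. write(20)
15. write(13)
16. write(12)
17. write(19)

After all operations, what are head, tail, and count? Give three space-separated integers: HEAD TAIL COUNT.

After op 1 (write(10)): arr=[10 _ _ _ _ _] head=0 tail=1 count=1
After op 2 (write(3)): arr=[10 3 _ _ _ _] head=0 tail=2 count=2
After op 3 (write(15)): arr=[10 3 15 _ _ _] head=0 tail=3 count=3
After op 4 (write(9)): arr=[10 3 15 9 _ _] head=0 tail=4 count=4
After op 5 (read()): arr=[10 3 15 9 _ _] head=1 tail=4 count=3
After op 6 (read()): arr=[10 3 15 9 _ _] head=2 tail=4 count=2
After op 7 (read()): arr=[10 3 15 9 _ _] head=3 tail=4 count=1
After op 8 (write(1)): arr=[10 3 15 9 1 _] head=3 tail=5 count=2
After op 9 (read()): arr=[10 3 15 9 1 _] head=4 tail=5 count=1
After op 10 (read()): arr=[10 3 15 9 1 _] head=5 tail=5 count=0
After op 11 (write(14)): arr=[10 3 15 9 1 14] head=5 tail=0 count=1
After op 12 (write(16)): arr=[16 3 15 9 1 14] head=5 tail=1 count=2
After op 13 (write(6)): arr=[16 6 15 9 1 14] head=5 tail=2 count=3
After op 14 (write(20)): arr=[16 6 20 9 1 14] head=5 tail=3 count=4
After op 15 (write(13)): arr=[16 6 20 13 1 14] head=5 tail=4 count=5
After op 16 (write(12)): arr=[16 6 20 13 12 14] head=5 tail=5 count=6
After op 17 (write(19)): arr=[16 6 20 13 12 19] head=0 tail=0 count=6

Answer: 0 0 6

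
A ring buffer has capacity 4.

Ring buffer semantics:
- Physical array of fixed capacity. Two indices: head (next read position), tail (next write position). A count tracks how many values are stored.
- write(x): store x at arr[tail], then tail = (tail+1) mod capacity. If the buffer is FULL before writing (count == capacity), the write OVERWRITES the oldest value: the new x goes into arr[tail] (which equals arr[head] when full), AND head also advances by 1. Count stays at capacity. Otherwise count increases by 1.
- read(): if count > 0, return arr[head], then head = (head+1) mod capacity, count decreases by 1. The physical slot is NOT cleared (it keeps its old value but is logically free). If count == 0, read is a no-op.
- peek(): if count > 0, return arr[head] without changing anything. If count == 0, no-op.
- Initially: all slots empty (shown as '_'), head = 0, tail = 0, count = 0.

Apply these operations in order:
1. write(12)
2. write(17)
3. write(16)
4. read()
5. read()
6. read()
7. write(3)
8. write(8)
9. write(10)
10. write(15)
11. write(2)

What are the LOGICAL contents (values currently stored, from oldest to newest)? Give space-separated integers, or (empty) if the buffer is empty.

After op 1 (write(12)): arr=[12 _ _ _] head=0 tail=1 count=1
After op 2 (write(17)): arr=[12 17 _ _] head=0 tail=2 count=2
After op 3 (write(16)): arr=[12 17 16 _] head=0 tail=3 count=3
After op 4 (read()): arr=[12 17 16 _] head=1 tail=3 count=2
After op 5 (read()): arr=[12 17 16 _] head=2 tail=3 count=1
After op 6 (read()): arr=[12 17 16 _] head=3 tail=3 count=0
After op 7 (write(3)): arr=[12 17 16 3] head=3 tail=0 count=1
After op 8 (write(8)): arr=[8 17 16 3] head=3 tail=1 count=2
After op 9 (write(10)): arr=[8 10 16 3] head=3 tail=2 count=3
After op 10 (write(15)): arr=[8 10 15 3] head=3 tail=3 count=4
After op 11 (write(2)): arr=[8 10 15 2] head=0 tail=0 count=4

Answer: 8 10 15 2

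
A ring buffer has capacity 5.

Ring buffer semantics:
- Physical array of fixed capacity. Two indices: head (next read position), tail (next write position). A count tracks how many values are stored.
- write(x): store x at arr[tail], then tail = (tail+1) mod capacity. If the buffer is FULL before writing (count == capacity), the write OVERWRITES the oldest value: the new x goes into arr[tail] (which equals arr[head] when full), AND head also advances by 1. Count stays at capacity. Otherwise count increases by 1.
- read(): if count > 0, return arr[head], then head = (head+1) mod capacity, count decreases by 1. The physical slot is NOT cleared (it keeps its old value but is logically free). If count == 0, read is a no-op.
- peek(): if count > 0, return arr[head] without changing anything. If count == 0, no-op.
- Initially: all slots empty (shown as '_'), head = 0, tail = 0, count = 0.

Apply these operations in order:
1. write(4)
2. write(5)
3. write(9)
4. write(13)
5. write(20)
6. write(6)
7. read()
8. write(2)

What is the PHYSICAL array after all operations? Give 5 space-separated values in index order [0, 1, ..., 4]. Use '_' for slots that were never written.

Answer: 6 2 9 13 20

Derivation:
After op 1 (write(4)): arr=[4 _ _ _ _] head=0 tail=1 count=1
After op 2 (write(5)): arr=[4 5 _ _ _] head=0 tail=2 count=2
After op 3 (write(9)): arr=[4 5 9 _ _] head=0 tail=3 count=3
After op 4 (write(13)): arr=[4 5 9 13 _] head=0 tail=4 count=4
After op 5 (write(20)): arr=[4 5 9 13 20] head=0 tail=0 count=5
After op 6 (write(6)): arr=[6 5 9 13 20] head=1 tail=1 count=5
After op 7 (read()): arr=[6 5 9 13 20] head=2 tail=1 count=4
After op 8 (write(2)): arr=[6 2 9 13 20] head=2 tail=2 count=5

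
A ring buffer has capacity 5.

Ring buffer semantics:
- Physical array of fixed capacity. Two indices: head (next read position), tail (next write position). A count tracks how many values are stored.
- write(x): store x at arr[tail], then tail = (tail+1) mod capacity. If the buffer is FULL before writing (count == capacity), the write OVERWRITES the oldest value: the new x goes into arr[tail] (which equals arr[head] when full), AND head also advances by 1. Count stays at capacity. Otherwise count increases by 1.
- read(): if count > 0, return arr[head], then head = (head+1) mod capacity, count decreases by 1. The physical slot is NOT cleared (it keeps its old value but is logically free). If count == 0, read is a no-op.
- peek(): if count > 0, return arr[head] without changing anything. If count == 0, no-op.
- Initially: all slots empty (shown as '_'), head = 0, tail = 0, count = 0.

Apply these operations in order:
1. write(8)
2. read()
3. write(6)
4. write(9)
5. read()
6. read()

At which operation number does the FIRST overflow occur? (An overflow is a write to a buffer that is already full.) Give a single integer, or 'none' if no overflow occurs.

Answer: none

Derivation:
After op 1 (write(8)): arr=[8 _ _ _ _] head=0 tail=1 count=1
After op 2 (read()): arr=[8 _ _ _ _] head=1 tail=1 count=0
After op 3 (write(6)): arr=[8 6 _ _ _] head=1 tail=2 count=1
After op 4 (write(9)): arr=[8 6 9 _ _] head=1 tail=3 count=2
After op 5 (read()): arr=[8 6 9 _ _] head=2 tail=3 count=1
After op 6 (read()): arr=[8 6 9 _ _] head=3 tail=3 count=0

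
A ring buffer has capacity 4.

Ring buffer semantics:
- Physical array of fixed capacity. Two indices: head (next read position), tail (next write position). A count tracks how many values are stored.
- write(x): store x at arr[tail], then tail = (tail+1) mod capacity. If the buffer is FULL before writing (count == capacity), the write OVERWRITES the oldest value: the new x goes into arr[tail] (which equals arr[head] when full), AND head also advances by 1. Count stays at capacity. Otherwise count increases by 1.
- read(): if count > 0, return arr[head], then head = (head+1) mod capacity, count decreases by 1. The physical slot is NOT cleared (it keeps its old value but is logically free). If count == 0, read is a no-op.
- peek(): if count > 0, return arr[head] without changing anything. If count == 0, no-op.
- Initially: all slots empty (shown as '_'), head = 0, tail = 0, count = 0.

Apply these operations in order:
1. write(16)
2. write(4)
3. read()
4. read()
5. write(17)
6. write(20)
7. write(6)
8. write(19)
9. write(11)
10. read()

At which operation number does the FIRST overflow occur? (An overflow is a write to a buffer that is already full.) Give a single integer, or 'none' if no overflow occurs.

After op 1 (write(16)): arr=[16 _ _ _] head=0 tail=1 count=1
After op 2 (write(4)): arr=[16 4 _ _] head=0 tail=2 count=2
After op 3 (read()): arr=[16 4 _ _] head=1 tail=2 count=1
After op 4 (read()): arr=[16 4 _ _] head=2 tail=2 count=0
After op 5 (write(17)): arr=[16 4 17 _] head=2 tail=3 count=1
After op 6 (write(20)): arr=[16 4 17 20] head=2 tail=0 count=2
After op 7 (write(6)): arr=[6 4 17 20] head=2 tail=1 count=3
After op 8 (write(19)): arr=[6 19 17 20] head=2 tail=2 count=4
After op 9 (write(11)): arr=[6 19 11 20] head=3 tail=3 count=4
After op 10 (read()): arr=[6 19 11 20] head=0 tail=3 count=3

Answer: 9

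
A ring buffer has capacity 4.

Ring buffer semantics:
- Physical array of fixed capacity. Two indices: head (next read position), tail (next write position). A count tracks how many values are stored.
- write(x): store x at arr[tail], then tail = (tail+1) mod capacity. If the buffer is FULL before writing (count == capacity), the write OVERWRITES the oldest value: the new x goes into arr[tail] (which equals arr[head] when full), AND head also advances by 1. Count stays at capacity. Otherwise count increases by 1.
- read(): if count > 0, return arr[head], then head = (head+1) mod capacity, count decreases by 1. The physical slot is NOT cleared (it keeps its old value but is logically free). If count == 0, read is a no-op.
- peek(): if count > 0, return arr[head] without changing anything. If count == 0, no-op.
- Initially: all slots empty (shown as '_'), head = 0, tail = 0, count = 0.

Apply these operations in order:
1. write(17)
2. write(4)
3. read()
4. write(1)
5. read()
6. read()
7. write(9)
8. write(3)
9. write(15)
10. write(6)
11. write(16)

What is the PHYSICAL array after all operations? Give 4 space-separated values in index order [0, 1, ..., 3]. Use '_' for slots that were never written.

Answer: 3 15 6 16

Derivation:
After op 1 (write(17)): arr=[17 _ _ _] head=0 tail=1 count=1
After op 2 (write(4)): arr=[17 4 _ _] head=0 tail=2 count=2
After op 3 (read()): arr=[17 4 _ _] head=1 tail=2 count=1
After op 4 (write(1)): arr=[17 4 1 _] head=1 tail=3 count=2
After op 5 (read()): arr=[17 4 1 _] head=2 tail=3 count=1
After op 6 (read()): arr=[17 4 1 _] head=3 tail=3 count=0
After op 7 (write(9)): arr=[17 4 1 9] head=3 tail=0 count=1
After op 8 (write(3)): arr=[3 4 1 9] head=3 tail=1 count=2
After op 9 (write(15)): arr=[3 15 1 9] head=3 tail=2 count=3
After op 10 (write(6)): arr=[3 15 6 9] head=3 tail=3 count=4
After op 11 (write(16)): arr=[3 15 6 16] head=0 tail=0 count=4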